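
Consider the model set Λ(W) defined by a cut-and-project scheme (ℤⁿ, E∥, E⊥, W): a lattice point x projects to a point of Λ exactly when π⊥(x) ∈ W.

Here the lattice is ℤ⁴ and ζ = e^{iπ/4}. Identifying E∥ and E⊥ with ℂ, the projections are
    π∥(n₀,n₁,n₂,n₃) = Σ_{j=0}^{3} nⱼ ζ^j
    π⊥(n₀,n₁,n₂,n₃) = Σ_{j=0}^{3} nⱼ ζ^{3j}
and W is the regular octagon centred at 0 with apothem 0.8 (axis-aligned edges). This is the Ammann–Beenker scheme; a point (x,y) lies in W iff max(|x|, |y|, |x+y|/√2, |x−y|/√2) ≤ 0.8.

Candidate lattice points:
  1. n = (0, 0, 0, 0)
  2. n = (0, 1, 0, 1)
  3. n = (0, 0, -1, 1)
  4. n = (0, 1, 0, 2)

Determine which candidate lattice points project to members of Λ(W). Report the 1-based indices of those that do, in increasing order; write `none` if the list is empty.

Internal map: ζ^{3j} for j=0..3 gives (1,0), (−√2/2,√2/2), (0,−1), (√2/2,√2/2).
candidate 1: n = (0, 0, 0, 0) → π⊥ ≈ (+0.0000, +0.0000); max(|x|,|y|,|x±y|/√2) = 0.0000 ≤ 0.8 ⇒ ∈ W
candidate 2: n = (0, 1, 0, 1) → π⊥ ≈ (+0.0000, +1.4142); max(|x|,|y|,|x±y|/√2) = 1.4142 > 0.8 ⇒ ∉ W
candidate 3: n = (0, 0, -1, 1) → π⊥ ≈ (+0.7071, +1.7071); max(|x|,|y|,|x±y|/√2) = 1.7071 > 0.8 ⇒ ∉ W
candidate 4: n = (0, 1, 0, 2) → π⊥ ≈ (+0.7071, +2.1213); max(|x|,|y|,|x±y|/√2) = 2.1213 > 0.8 ⇒ ∉ W

1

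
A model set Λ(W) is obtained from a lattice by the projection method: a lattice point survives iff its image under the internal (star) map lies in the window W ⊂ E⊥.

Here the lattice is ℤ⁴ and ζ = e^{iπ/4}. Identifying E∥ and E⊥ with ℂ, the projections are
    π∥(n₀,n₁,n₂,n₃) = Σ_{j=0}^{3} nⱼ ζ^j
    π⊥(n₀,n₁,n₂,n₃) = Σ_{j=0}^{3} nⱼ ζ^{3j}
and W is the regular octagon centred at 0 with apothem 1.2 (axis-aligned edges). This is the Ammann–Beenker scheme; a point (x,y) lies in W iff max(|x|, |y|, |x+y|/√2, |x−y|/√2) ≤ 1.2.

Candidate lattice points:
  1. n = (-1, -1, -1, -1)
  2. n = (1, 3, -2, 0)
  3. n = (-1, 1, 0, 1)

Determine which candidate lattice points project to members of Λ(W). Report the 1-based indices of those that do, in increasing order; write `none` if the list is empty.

π⊥(n) = n₀ + n₁ζ³ + n₂ζ⁶ + n₃ζ⁹ where ζ = e^{iπ/4}.
candidate 1: n = (-1, -1, -1, -1) → π⊥ ≈ (-1.00000, -0.41421); max(|x|,|y|,|x±y|/√2) = 1.00000 ≤ 1.2 ⇒ ∈ W
candidate 2: n = (1, 3, -2, 0) → π⊥ ≈ (-1.12132, +4.12132); max(|x|,|y|,|x±y|/√2) = 4.12132 > 1.2 ⇒ ∉ W
candidate 3: n = (-1, 1, 0, 1) → π⊥ ≈ (-1.00000, +1.41421); max(|x|,|y|,|x±y|/√2) = 1.70711 > 1.2 ⇒ ∉ W

1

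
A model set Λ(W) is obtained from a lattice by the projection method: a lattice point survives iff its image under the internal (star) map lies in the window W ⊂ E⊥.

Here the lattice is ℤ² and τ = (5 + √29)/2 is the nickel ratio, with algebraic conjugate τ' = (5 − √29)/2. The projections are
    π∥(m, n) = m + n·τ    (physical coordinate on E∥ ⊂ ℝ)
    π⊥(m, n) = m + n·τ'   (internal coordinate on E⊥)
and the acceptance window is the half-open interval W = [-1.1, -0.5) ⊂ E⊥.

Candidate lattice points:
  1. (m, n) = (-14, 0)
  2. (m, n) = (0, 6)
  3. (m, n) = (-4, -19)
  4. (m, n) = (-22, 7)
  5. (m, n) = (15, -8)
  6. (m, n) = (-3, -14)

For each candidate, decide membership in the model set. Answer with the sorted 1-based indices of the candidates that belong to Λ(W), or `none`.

τ' = (5−√29)/2 ≈ -0.19258.
#1 (-14,0): internal coord -14 + (0)·τ' = -14.00000; -14.00000 ∉ [-1.1, -0.5) → out
#2 (0,6): internal coord 0 + (6)·τ' = -1.15549; -1.15549 ∉ [-1.1, -0.5) → out
#3 (-4,-19): internal coord -4 + (-19)·τ' = -0.34093; -0.34093 ∉ [-1.1, -0.5) → out
#4 (-22,7): internal coord -22 + (7)·τ' = -23.34808; -23.34808 ∉ [-1.1, -0.5) → out
#5 (15,-8): internal coord 15 + (-8)·τ' = +16.54066; +16.54066 ∉ [-1.1, -0.5) → out
#6 (-3,-14): internal coord -3 + (-14)·τ' = -0.30385; -0.30385 ∉ [-1.1, -0.5) → out

none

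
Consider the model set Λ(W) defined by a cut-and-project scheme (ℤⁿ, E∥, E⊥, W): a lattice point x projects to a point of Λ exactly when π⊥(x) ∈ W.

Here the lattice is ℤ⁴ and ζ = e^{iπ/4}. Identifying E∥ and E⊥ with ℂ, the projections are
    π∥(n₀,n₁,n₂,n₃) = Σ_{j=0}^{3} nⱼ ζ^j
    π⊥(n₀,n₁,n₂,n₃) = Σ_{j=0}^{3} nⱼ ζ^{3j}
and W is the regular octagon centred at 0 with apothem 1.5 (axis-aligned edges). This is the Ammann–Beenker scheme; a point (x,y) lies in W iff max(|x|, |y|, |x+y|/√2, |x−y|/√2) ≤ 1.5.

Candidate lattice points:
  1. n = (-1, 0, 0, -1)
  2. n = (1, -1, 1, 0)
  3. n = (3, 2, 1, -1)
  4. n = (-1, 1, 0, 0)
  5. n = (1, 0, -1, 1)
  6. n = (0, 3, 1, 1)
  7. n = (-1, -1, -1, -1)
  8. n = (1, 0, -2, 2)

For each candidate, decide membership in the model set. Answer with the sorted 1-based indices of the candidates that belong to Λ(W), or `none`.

π⊥(n) = n₀ + n₁ζ³ + n₂ζ⁶ + n₃ζ⁹ where ζ = e^{iπ/4}.
#1 (-1, 0, 0, -1): internal (-1.70711, -0.70711); octagon support 1.70711 vs apothem 1.5 → ∉ W
#2 (1, -1, 1, 0): internal (1.70711, -1.70711); octagon support 2.41421 vs apothem 1.5 → ∉ W
#3 (3, 2, 1, -1): internal (0.87868, -0.29289); octagon support 0.87868 vs apothem 1.5 → ∈ W
#4 (-1, 1, 0, 0): internal (-1.70711, 0.70711); octagon support 1.70711 vs apothem 1.5 → ∉ W
#5 (1, 0, -1, 1): internal (1.70711, 1.70711); octagon support 2.41421 vs apothem 1.5 → ∉ W
#6 (0, 3, 1, 1): internal (-1.41421, 1.82843); octagon support 2.29289 vs apothem 1.5 → ∉ W
#7 (-1, -1, -1, -1): internal (-1.00000, -0.41421); octagon support 1.00000 vs apothem 1.5 → ∈ W
#8 (1, 0, -2, 2): internal (2.41421, 3.41421); octagon support 4.12132 vs apothem 1.5 → ∉ W

3, 7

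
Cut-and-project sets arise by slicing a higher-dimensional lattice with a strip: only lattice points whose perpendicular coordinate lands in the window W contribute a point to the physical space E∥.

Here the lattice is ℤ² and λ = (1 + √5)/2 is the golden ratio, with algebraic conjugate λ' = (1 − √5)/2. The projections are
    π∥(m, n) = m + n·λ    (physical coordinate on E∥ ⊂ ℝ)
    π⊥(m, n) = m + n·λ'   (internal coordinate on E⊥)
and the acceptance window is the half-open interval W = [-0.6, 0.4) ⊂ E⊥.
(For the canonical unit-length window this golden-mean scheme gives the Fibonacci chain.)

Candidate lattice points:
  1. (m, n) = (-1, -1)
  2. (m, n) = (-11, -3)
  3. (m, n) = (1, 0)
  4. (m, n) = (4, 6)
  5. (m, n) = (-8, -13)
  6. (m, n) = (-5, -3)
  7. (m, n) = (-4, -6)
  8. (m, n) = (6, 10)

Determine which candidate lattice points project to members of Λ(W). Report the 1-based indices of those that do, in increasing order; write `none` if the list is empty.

Numerically λ ≈ 1.6180 and λ' = −1/λ ≈ -0.6180.
#1 (-1,-1): internal coord -1 + (-1)·λ' = -0.3820; -0.3820 ∈ [-0.6, 0.4) → IN Λ
#2 (-11,-3): internal coord -11 + (-3)·λ' = -9.1459; -9.1459 ∉ [-0.6, 0.4) → out
#3 (1,0): internal coord 1 + (0)·λ' = +1.0000; +1.0000 ∉ [-0.6, 0.4) → out
#4 (4,6): internal coord 4 + (6)·λ' = +0.2918; +0.2918 ∈ [-0.6, 0.4) → IN Λ
#5 (-8,-13): internal coord -8 + (-13)·λ' = +0.0344; +0.0344 ∈ [-0.6, 0.4) → IN Λ
#6 (-5,-3): internal coord -5 + (-3)·λ' = -3.1459; -3.1459 ∉ [-0.6, 0.4) → out
#7 (-4,-6): internal coord -4 + (-6)·λ' = -0.2918; -0.2918 ∈ [-0.6, 0.4) → IN Λ
#8 (6,10): internal coord 6 + (10)·λ' = -0.1803; -0.1803 ∈ [-0.6, 0.4) → IN Λ

1, 4, 5, 7, 8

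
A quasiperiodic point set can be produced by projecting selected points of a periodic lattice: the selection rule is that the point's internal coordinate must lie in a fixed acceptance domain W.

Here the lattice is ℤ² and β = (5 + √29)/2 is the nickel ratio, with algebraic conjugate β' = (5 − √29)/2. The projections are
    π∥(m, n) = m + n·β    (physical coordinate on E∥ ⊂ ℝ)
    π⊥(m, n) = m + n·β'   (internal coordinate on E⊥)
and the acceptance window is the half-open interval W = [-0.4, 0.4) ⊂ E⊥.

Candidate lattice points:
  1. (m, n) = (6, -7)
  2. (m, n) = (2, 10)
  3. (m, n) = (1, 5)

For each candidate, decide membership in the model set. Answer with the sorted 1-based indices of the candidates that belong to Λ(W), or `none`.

2, 3

Numerically β ≈ 5.19258 and β' = −1/β ≈ -0.19258.
#1 (6,-7): internal coord 6 + (-7)·β' = +7.34808; +7.34808 ∉ [-0.4, 0.4) → out
#2 (2,10): internal coord 2 + (10)·β' = +0.07418; +0.07418 ∈ [-0.4, 0.4) → IN Λ
#3 (1,5): internal coord 1 + (5)·β' = +0.03709; +0.03709 ∈ [-0.4, 0.4) → IN Λ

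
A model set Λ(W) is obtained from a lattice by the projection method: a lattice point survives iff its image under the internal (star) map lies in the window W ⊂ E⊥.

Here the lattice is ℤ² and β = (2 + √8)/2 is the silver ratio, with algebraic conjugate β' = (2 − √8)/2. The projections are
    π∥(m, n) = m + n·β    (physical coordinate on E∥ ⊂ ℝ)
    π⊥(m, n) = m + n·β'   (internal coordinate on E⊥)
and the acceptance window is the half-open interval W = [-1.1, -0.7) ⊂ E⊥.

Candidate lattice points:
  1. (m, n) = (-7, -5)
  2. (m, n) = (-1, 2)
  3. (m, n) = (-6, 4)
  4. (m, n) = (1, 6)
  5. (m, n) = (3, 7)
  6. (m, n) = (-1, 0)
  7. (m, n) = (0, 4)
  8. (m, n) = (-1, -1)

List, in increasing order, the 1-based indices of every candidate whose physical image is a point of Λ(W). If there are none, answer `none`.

β' = (2−√8)/2 ≈ -0.41421.
#1 (-7,-5): internal coord -7 + (-5)·β' = -4.92893; -4.92893 ∉ [-1.1, -0.7) → out
#2 (-1,2): internal coord -1 + (2)·β' = -1.82843; -1.82843 ∉ [-1.1, -0.7) → out
#3 (-6,4): internal coord -6 + (4)·β' = -7.65685; -7.65685 ∉ [-1.1, -0.7) → out
#4 (1,6): internal coord 1 + (6)·β' = -1.48528; -1.48528 ∉ [-1.1, -0.7) → out
#5 (3,7): internal coord 3 + (7)·β' = +0.10051; +0.10051 ∉ [-1.1, -0.7) → out
#6 (-1,0): internal coord -1 + (0)·β' = -1.00000; -1.00000 ∈ [-1.1, -0.7) → IN Λ
#7 (0,4): internal coord 0 + (4)·β' = -1.65685; -1.65685 ∉ [-1.1, -0.7) → out
#8 (-1,-1): internal coord -1 + (-1)·β' = -0.58579; -0.58579 ∉ [-1.1, -0.7) → out

6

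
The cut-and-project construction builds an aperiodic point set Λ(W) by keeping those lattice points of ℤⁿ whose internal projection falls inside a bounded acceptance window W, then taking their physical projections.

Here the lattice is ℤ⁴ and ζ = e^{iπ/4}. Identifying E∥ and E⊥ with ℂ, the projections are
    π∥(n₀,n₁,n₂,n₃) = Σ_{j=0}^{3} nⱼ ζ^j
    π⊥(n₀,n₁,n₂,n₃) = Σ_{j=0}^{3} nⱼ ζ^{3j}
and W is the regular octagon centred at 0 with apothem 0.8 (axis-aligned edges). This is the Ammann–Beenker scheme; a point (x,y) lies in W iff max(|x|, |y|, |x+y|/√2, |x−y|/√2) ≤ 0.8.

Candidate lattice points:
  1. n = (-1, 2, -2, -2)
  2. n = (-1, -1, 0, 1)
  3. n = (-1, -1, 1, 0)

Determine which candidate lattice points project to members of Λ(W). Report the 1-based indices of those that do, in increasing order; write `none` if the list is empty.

With ζ = e^{iπ/4} the internal vectors are ζ^0,ζ^3,ζ^6,ζ^9.
candidate 1: n = (-1, 2, -2, -2) → π⊥ ≈ (-3.828427, +2.000000); max(|x|,|y|,|x±y|/√2) = 4.121320 > 0.8 ⇒ ∉ W
candidate 2: n = (-1, -1, 0, 1) → π⊥ ≈ (+0.414214, +0.000000); max(|x|,|y|,|x±y|/√2) = 0.414214 ≤ 0.8 ⇒ ∈ W
candidate 3: n = (-1, -1, 1, 0) → π⊥ ≈ (-0.292893, -1.707107); max(|x|,|y|,|x±y|/√2) = 1.707107 > 0.8 ⇒ ∉ W

2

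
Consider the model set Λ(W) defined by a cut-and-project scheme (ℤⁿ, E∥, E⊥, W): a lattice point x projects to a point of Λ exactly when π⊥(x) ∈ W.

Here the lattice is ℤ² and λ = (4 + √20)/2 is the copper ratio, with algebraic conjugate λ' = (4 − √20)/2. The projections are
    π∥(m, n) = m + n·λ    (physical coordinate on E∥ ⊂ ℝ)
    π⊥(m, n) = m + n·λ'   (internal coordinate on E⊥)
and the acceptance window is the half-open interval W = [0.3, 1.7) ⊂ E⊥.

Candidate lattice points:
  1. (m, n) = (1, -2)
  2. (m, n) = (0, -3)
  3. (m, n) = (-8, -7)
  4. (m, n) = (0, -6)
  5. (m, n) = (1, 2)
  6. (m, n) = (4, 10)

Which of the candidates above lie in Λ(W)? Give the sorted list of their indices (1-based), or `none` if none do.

Compute λ' = (4−√20)/2 = -0.236068, so π⊥(m,n) = m -0.236068·n.
#1 (1,-2): internal coord 1 + (-2)·λ' = +1.472136; +1.472136 ∈ [0.3, 1.7) → IN Λ
#2 (0,-3): internal coord 0 + (-3)·λ' = +0.708204; +0.708204 ∈ [0.3, 1.7) → IN Λ
#3 (-8,-7): internal coord -8 + (-7)·λ' = -6.347524; -6.347524 ∉ [0.3, 1.7) → out
#4 (0,-6): internal coord 0 + (-6)·λ' = +1.416408; +1.416408 ∈ [0.3, 1.7) → IN Λ
#5 (1,2): internal coord 1 + (2)·λ' = +0.527864; +0.527864 ∈ [0.3, 1.7) → IN Λ
#6 (4,10): internal coord 4 + (10)·λ' = +1.639320; +1.639320 ∈ [0.3, 1.7) → IN Λ

1, 2, 4, 5, 6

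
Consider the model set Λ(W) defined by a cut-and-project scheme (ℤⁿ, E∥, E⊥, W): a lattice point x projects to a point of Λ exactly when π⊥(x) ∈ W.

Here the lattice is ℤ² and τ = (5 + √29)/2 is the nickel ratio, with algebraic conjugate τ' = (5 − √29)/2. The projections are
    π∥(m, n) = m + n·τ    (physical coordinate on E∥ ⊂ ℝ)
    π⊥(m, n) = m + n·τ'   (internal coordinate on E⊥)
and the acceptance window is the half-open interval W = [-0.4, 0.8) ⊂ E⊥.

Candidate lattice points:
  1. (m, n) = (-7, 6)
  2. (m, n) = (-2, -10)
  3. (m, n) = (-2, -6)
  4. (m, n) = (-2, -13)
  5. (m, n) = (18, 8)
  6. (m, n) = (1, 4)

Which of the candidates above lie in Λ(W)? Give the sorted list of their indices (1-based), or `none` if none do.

2, 4, 6

τ' = (5−√29)/2 ≈ -0.1926.
#1 (-7,6): internal coord -7 + (6)·τ' = -8.1555; -8.1555 ∉ [-0.4, 0.8) → out
#2 (-2,-10): internal coord -2 + (-10)·τ' = -0.0742; -0.0742 ∈ [-0.4, 0.8) → IN Λ
#3 (-2,-6): internal coord -2 + (-6)·τ' = -0.8445; -0.8445 ∉ [-0.4, 0.8) → out
#4 (-2,-13): internal coord -2 + (-13)·τ' = +0.5036; +0.5036 ∈ [-0.4, 0.8) → IN Λ
#5 (18,8): internal coord 18 + (8)·τ' = +16.4593; +16.4593 ∉ [-0.4, 0.8) → out
#6 (1,4): internal coord 1 + (4)·τ' = +0.2297; +0.2297 ∈ [-0.4, 0.8) → IN Λ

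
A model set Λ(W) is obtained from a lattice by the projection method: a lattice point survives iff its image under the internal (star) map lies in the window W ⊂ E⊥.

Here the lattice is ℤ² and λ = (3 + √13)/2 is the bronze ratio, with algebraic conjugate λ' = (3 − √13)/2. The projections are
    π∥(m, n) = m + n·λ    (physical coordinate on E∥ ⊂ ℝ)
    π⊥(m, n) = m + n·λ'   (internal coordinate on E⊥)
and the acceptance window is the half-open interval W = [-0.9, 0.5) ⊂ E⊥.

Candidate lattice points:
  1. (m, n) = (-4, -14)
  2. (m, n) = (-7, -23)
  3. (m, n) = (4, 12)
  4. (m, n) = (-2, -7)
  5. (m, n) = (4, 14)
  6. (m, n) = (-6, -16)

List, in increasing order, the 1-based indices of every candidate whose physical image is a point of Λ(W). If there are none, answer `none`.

λ' = (3−√13)/2 ≈ -0.3028.
[1] lift (-4,-14): star map gives 0.2389; window check -0.9 ≤ 0.2389 < 0.5 is true → IN Λ
[2] lift (-7,-23): star map gives -0.0362; window check -0.9 ≤ -0.0362 < 0.5 is true → IN Λ
[3] lift (4,12): star map gives 0.3667; window check -0.9 ≤ 0.3667 < 0.5 is true → IN Λ
[4] lift (-2,-7): star map gives 0.1194; window check -0.9 ≤ 0.1194 < 0.5 is true → IN Λ
[5] lift (4,14): star map gives -0.2389; window check -0.9 ≤ -0.2389 < 0.5 is true → IN Λ
[6] lift (-6,-16): star map gives -1.1556; window check -0.9 ≤ -1.1556 < 0.5 is false → out

1, 2, 3, 4, 5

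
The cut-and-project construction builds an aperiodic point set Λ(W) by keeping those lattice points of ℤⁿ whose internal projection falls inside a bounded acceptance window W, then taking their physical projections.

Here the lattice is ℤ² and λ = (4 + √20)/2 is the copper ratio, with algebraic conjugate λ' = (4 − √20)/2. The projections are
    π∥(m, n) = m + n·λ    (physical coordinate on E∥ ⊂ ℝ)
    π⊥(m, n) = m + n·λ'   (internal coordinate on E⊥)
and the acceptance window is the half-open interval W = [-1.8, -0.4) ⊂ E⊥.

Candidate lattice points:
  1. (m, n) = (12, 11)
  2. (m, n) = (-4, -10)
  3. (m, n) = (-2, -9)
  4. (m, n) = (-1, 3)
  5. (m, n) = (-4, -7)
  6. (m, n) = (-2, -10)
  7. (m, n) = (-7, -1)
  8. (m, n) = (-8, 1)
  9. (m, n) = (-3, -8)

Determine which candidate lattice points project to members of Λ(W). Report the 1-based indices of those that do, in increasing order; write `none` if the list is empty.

Compute λ' = (4−√20)/2 = -0.23607, so π⊥(m,n) = m -0.23607·n.
[1] lift (12,11): star map gives 9.40325; window check -1.8 ≤ 9.40325 < -0.4 is false → out
[2] lift (-4,-10): star map gives -1.63932; window check -1.8 ≤ -1.63932 < -0.4 is true → IN Λ
[3] lift (-2,-9): star map gives 0.12461; window check -1.8 ≤ 0.12461 < -0.4 is false → out
[4] lift (-1,3): star map gives -1.70820; window check -1.8 ≤ -1.70820 < -0.4 is true → IN Λ
[5] lift (-4,-7): star map gives -2.34752; window check -1.8 ≤ -2.34752 < -0.4 is false → out
[6] lift (-2,-10): star map gives 0.36068; window check -1.8 ≤ 0.36068 < -0.4 is false → out
[7] lift (-7,-1): star map gives -6.76393; window check -1.8 ≤ -6.76393 < -0.4 is false → out
[8] lift (-8,1): star map gives -8.23607; window check -1.8 ≤ -8.23607 < -0.4 is false → out
[9] lift (-3,-8): star map gives -1.11146; window check -1.8 ≤ -1.11146 < -0.4 is true → IN Λ

2, 4, 9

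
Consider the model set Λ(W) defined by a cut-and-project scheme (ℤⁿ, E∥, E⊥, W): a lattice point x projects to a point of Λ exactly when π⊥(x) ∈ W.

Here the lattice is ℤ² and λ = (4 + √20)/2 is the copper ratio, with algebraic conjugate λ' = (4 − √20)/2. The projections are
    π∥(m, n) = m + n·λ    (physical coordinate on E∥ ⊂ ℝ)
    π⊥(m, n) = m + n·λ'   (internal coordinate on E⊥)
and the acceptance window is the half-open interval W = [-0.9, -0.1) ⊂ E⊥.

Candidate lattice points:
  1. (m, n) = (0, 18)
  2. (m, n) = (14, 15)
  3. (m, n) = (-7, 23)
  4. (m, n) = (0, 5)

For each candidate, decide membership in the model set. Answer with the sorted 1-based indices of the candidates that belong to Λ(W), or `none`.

none

Numerically λ ≈ 4.2361 and λ' = −1/λ ≈ -0.2361.
#1 (0,18): internal coord 0 + (18)·λ' = -4.2492; -4.2492 ∉ [-0.9, -0.1) → out
#2 (14,15): internal coord 14 + (15)·λ' = +10.4590; +10.4590 ∉ [-0.9, -0.1) → out
#3 (-7,23): internal coord -7 + (23)·λ' = -12.4296; -12.4296 ∉ [-0.9, -0.1) → out
#4 (0,5): internal coord 0 + (5)·λ' = -1.1803; -1.1803 ∉ [-0.9, -0.1) → out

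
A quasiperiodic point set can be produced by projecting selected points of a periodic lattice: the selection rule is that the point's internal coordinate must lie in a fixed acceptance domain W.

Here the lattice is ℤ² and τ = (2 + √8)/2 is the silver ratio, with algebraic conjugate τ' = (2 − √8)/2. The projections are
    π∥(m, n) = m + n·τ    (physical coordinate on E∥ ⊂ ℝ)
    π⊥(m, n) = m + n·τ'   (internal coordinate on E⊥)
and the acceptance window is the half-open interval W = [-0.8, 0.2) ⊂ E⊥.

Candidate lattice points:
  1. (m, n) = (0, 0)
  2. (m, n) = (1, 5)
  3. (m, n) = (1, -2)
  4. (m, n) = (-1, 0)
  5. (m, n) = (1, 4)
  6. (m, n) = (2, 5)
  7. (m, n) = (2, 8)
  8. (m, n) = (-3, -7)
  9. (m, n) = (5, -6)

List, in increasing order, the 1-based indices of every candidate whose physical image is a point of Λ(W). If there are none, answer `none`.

τ' = (2−√8)/2 ≈ -0.414214.
candidate 1: (m,n)=(0,0) → π∥ = 0+0·τ ≈ 0.000000, π⊥ = 0+0·τ' ≈ 0.000000 ∈ [-0.8, 0.2) ⇒ IN Λ
candidate 2: (m,n)=(1,5) → π∥ = 1+5·τ ≈ 13.071068, π⊥ = 1+5·τ' ≈ -1.071068 ∉ [-0.8, 0.2) ⇒ out
candidate 3: (m,n)=(1,-2) → π∥ = 1-2·τ ≈ -3.828427, π⊥ = 1-2·τ' ≈ 1.828427 ∉ [-0.8, 0.2) ⇒ out
candidate 4: (m,n)=(-1,0) → π∥ = -1+0·τ ≈ -1.000000, π⊥ = -1+0·τ' ≈ -1.000000 ∉ [-0.8, 0.2) ⇒ out
candidate 5: (m,n)=(1,4) → π∥ = 1+4·τ ≈ 10.656854, π⊥ = 1+4·τ' ≈ -0.656854 ∈ [-0.8, 0.2) ⇒ IN Λ
candidate 6: (m,n)=(2,5) → π∥ = 2+5·τ ≈ 14.071068, π⊥ = 2+5·τ' ≈ -0.071068 ∈ [-0.8, 0.2) ⇒ IN Λ
candidate 7: (m,n)=(2,8) → π∥ = 2+8·τ ≈ 21.313708, π⊥ = 2+8·τ' ≈ -1.313708 ∉ [-0.8, 0.2) ⇒ out
candidate 8: (m,n)=(-3,-7) → π∥ = -3-7·τ ≈ -19.899495, π⊥ = -3-7·τ' ≈ -0.100505 ∈ [-0.8, 0.2) ⇒ IN Λ
candidate 9: (m,n)=(5,-6) → π∥ = 5-6·τ ≈ -9.485281, π⊥ = 5-6·τ' ≈ 7.485281 ∉ [-0.8, 0.2) ⇒ out

1, 5, 6, 8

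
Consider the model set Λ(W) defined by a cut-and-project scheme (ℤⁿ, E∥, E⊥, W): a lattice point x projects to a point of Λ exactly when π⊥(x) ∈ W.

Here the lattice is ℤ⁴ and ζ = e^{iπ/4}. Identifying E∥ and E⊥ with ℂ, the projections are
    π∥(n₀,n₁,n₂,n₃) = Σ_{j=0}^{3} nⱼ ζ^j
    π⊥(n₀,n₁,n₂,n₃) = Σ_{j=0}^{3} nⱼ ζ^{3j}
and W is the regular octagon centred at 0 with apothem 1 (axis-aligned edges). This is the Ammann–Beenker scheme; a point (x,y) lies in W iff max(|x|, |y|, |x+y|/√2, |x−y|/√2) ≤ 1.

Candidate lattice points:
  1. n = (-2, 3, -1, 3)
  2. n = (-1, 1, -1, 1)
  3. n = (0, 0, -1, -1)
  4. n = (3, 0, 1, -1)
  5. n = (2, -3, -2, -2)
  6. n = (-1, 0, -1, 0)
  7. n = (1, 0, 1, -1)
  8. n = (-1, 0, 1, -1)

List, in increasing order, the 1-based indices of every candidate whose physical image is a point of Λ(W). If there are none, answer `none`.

With ζ = e^{iπ/4} the internal vectors are ζ^0,ζ^3,ζ^6,ζ^9.
#1 (-2, 3, -1, 3): internal (-2.000000, 5.242641); octagon support 5.242641 vs apothem 1 → ∉ W
#2 (-1, 1, -1, 1): internal (-1.000000, 2.414214); octagon support 2.414214 vs apothem 1 → ∉ W
#3 (0, 0, -1, -1): internal (-0.707107, 0.292893); octagon support 0.707107 vs apothem 1 → ∈ W
#4 (3, 0, 1, -1): internal (2.292893, -1.707107); octagon support 2.828427 vs apothem 1 → ∉ W
#5 (2, -3, -2, -2): internal (2.707107, -1.535534); octagon support 3.000000 vs apothem 1 → ∉ W
#6 (-1, 0, -1, 0): internal (-1.000000, 1.000000); octagon support 1.414214 vs apothem 1 → ∉ W
#7 (1, 0, 1, -1): internal (0.292893, -1.707107); octagon support 1.707107 vs apothem 1 → ∉ W
#8 (-1, 0, 1, -1): internal (-1.707107, -1.707107); octagon support 2.414214 vs apothem 1 → ∉ W

3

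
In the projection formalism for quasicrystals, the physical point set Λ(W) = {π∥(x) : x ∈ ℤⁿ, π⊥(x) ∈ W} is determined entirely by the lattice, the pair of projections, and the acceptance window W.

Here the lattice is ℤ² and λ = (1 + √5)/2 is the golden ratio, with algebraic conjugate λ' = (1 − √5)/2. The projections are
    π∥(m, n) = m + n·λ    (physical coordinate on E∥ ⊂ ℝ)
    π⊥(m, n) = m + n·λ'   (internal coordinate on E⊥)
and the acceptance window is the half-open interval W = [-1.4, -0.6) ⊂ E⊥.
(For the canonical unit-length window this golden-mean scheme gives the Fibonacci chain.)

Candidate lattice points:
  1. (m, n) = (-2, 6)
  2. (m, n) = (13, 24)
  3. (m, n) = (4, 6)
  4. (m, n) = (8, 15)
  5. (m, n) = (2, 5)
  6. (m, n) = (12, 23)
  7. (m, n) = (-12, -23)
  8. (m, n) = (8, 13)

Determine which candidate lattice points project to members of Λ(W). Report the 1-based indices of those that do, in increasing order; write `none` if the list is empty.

4, 5

Numerically λ ≈ 1.618034 and λ' = −1/λ ≈ -0.618034.
#1 (-2,6): internal coord -2 + (6)·λ' = -5.708204; -5.708204 ∉ [-1.4, -0.6) → out
#2 (13,24): internal coord 13 + (24)·λ' = -1.832816; -1.832816 ∉ [-1.4, -0.6) → out
#3 (4,6): internal coord 4 + (6)·λ' = +0.291796; +0.291796 ∉ [-1.4, -0.6) → out
#4 (8,15): internal coord 8 + (15)·λ' = -1.270510; -1.270510 ∈ [-1.4, -0.6) → IN Λ
#5 (2,5): internal coord 2 + (5)·λ' = -1.090170; -1.090170 ∈ [-1.4, -0.6) → IN Λ
#6 (12,23): internal coord 12 + (23)·λ' = -2.214782; -2.214782 ∉ [-1.4, -0.6) → out
#7 (-12,-23): internal coord -12 + (-23)·λ' = +2.214782; +2.214782 ∉ [-1.4, -0.6) → out
#8 (8,13): internal coord 8 + (13)·λ' = -0.034442; -0.034442 ∉ [-1.4, -0.6) → out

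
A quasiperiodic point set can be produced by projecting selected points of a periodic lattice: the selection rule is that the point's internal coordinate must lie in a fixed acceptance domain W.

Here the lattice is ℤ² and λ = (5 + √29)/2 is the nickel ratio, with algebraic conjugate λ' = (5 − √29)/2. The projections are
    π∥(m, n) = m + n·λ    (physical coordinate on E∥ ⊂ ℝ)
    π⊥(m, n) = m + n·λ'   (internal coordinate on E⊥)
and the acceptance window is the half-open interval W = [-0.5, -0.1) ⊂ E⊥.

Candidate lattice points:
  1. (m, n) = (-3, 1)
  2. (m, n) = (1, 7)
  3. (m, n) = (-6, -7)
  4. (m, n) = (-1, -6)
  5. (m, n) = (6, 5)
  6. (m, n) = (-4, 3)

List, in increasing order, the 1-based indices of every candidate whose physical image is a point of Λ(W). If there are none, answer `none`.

Compute λ' = (5−√29)/2 = -0.19258, so π⊥(m,n) = m -0.19258·n.
[1] lift (-3,1): star map gives -3.19258; window check -0.5 ≤ -3.19258 < -0.1 is false → out
[2] lift (1,7): star map gives -0.34808; window check -0.5 ≤ -0.34808 < -0.1 is true → IN Λ
[3] lift (-6,-7): star map gives -4.65192; window check -0.5 ≤ -4.65192 < -0.1 is false → out
[4] lift (-1,-6): star map gives 0.15549; window check -0.5 ≤ 0.15549 < -0.1 is false → out
[5] lift (6,5): star map gives 5.03709; window check -0.5 ≤ 5.03709 < -0.1 is false → out
[6] lift (-4,3): star map gives -4.57775; window check -0.5 ≤ -4.57775 < -0.1 is false → out

2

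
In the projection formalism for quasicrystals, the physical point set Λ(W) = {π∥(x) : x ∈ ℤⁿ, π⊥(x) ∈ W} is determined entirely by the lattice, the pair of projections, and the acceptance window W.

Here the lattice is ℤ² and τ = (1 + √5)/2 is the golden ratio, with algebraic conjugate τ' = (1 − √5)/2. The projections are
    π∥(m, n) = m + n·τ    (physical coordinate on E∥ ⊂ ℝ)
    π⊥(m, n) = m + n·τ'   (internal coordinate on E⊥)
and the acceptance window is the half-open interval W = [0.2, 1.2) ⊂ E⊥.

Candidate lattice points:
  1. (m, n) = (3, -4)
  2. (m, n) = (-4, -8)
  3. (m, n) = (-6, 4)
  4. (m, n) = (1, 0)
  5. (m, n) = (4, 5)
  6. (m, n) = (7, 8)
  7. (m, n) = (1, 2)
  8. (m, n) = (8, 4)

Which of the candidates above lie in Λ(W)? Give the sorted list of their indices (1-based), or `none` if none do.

Compute τ' = (1−√5)/2 = -0.61803, so π⊥(m,n) = m -0.61803·n.
#1 (3,-4): internal coord 3 + (-4)·τ' = +5.47214; +5.47214 ∉ [0.2, 1.2) → out
#2 (-4,-8): internal coord -4 + (-8)·τ' = +0.94427; +0.94427 ∈ [0.2, 1.2) → IN Λ
#3 (-6,4): internal coord -6 + (4)·τ' = -8.47214; -8.47214 ∉ [0.2, 1.2) → out
#4 (1,0): internal coord 1 + (0)·τ' = +1.00000; +1.00000 ∈ [0.2, 1.2) → IN Λ
#5 (4,5): internal coord 4 + (5)·τ' = +0.90983; +0.90983 ∈ [0.2, 1.2) → IN Λ
#6 (7,8): internal coord 7 + (8)·τ' = +2.05573; +2.05573 ∉ [0.2, 1.2) → out
#7 (1,2): internal coord 1 + (2)·τ' = -0.23607; -0.23607 ∉ [0.2, 1.2) → out
#8 (8,4): internal coord 8 + (4)·τ' = +5.52786; +5.52786 ∉ [0.2, 1.2) → out

2, 4, 5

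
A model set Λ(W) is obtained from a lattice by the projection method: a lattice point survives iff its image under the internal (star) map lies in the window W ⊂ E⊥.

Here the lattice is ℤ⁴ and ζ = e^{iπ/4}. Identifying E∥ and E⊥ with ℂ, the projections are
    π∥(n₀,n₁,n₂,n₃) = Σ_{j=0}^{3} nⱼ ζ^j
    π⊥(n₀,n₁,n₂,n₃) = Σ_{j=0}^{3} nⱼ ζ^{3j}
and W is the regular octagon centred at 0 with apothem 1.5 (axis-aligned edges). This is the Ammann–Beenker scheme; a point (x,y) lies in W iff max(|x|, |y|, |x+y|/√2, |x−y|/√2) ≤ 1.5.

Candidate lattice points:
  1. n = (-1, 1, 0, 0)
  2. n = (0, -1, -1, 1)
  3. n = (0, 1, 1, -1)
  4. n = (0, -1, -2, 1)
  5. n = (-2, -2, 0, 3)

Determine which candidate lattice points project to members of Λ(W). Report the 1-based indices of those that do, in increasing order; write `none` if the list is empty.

none

With ζ = e^{iπ/4} the internal vectors are ζ^0,ζ^3,ζ^6,ζ^9.
#1 (-1, 1, 0, 0): internal (-1.70711, 0.70711); octagon support 1.70711 vs apothem 1.5 → ∉ W
#2 (0, -1, -1, 1): internal (1.41421, 1.00000); octagon support 1.70711 vs apothem 1.5 → ∉ W
#3 (0, 1, 1, -1): internal (-1.41421, -1.00000); octagon support 1.70711 vs apothem 1.5 → ∉ W
#4 (0, -1, -2, 1): internal (1.41421, 2.00000); octagon support 2.41421 vs apothem 1.5 → ∉ W
#5 (-2, -2, 0, 3): internal (1.53553, 0.70711); octagon support 1.58579 vs apothem 1.5 → ∉ W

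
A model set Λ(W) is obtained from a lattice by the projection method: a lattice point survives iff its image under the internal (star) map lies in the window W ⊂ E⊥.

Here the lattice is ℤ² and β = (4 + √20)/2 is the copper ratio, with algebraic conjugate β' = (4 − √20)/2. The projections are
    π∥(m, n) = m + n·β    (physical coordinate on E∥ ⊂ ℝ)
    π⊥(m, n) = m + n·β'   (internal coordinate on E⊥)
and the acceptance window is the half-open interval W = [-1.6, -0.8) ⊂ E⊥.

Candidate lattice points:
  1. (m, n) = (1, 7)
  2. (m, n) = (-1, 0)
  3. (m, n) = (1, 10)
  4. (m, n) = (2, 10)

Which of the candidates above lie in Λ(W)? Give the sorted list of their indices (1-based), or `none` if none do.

β' = (4−√20)/2 ≈ -0.236068.
#1 (1,7): internal coord 1 + (7)·β' = -0.652476; -0.652476 ∉ [-1.6, -0.8) → out
#2 (-1,0): internal coord -1 + (0)·β' = -1.000000; -1.000000 ∈ [-1.6, -0.8) → IN Λ
#3 (1,10): internal coord 1 + (10)·β' = -1.360680; -1.360680 ∈ [-1.6, -0.8) → IN Λ
#4 (2,10): internal coord 2 + (10)·β' = -0.360680; -0.360680 ∉ [-1.6, -0.8) → out

2, 3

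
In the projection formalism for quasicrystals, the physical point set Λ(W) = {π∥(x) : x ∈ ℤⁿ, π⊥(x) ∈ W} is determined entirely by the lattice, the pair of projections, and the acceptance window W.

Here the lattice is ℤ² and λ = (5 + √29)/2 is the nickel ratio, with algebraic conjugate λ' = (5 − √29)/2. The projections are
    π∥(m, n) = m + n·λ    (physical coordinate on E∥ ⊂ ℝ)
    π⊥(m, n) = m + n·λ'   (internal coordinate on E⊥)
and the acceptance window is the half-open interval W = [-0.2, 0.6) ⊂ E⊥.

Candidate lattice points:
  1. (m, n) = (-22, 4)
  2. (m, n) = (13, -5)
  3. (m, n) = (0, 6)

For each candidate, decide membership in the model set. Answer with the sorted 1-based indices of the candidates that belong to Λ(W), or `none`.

Numerically λ ≈ 5.19258 and λ' = −1/λ ≈ -0.19258.
[1] lift (-22,4): star map gives -22.77033; window check -0.2 ≤ -22.77033 < 0.6 is false → out
[2] lift (13,-5): star map gives 13.96291; window check -0.2 ≤ 13.96291 < 0.6 is false → out
[3] lift (0,6): star map gives -1.15549; window check -0.2 ≤ -1.15549 < 0.6 is false → out

none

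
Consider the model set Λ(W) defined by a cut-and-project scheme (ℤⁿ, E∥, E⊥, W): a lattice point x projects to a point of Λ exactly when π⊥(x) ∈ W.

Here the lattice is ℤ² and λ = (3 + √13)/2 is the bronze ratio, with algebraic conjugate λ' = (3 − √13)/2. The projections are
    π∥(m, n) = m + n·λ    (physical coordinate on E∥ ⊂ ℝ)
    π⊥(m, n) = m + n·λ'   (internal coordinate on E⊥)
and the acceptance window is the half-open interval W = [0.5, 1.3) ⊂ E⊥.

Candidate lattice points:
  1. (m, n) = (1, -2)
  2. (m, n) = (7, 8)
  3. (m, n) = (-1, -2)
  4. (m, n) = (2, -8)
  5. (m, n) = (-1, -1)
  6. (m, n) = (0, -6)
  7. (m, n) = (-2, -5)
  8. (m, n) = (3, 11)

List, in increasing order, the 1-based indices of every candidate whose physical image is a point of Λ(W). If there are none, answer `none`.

Compute λ' = (3−√13)/2 = -0.302776, so π⊥(m,n) = m -0.302776·n.
[1] lift (1,-2): star map gives 1.605551; window check 0.5 ≤ 1.605551 < 1.3 is false → out
[2] lift (7,8): star map gives 4.577795; window check 0.5 ≤ 4.577795 < 1.3 is false → out
[3] lift (-1,-2): star map gives -0.394449; window check 0.5 ≤ -0.394449 < 1.3 is false → out
[4] lift (2,-8): star map gives 4.422205; window check 0.5 ≤ 4.422205 < 1.3 is false → out
[5] lift (-1,-1): star map gives -0.697224; window check 0.5 ≤ -0.697224 < 1.3 is false → out
[6] lift (0,-6): star map gives 1.816654; window check 0.5 ≤ 1.816654 < 1.3 is false → out
[7] lift (-2,-5): star map gives -0.486122; window check 0.5 ≤ -0.486122 < 1.3 is false → out
[8] lift (3,11): star map gives -0.330532; window check 0.5 ≤ -0.330532 < 1.3 is false → out

none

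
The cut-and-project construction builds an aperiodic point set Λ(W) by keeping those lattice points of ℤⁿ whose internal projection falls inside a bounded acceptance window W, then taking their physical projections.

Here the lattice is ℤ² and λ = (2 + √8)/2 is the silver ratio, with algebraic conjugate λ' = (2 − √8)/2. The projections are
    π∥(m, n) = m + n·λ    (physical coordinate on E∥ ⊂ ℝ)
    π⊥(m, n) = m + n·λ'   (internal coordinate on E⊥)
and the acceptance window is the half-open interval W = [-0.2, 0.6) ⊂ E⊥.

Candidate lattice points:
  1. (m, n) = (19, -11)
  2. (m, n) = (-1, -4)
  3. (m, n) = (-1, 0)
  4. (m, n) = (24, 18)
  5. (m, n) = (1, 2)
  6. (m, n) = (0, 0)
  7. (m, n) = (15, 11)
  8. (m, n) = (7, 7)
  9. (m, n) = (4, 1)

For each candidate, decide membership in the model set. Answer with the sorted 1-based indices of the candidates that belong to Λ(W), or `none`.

5, 6

Compute λ' = (2−√8)/2 = -0.41421, so π⊥(m,n) = m -0.41421·n.
#1 (19,-11): internal coord 19 + (-11)·λ' = +23.55635; +23.55635 ∉ [-0.2, 0.6) → out
#2 (-1,-4): internal coord -1 + (-4)·λ' = +0.65685; +0.65685 ∉ [-0.2, 0.6) → out
#3 (-1,0): internal coord -1 + (0)·λ' = -1.00000; -1.00000 ∉ [-0.2, 0.6) → out
#4 (24,18): internal coord 24 + (18)·λ' = +16.54416; +16.54416 ∉ [-0.2, 0.6) → out
#5 (1,2): internal coord 1 + (2)·λ' = +0.17157; +0.17157 ∈ [-0.2, 0.6) → IN Λ
#6 (0,0): internal coord 0 + (0)·λ' = +0.00000; +0.00000 ∈ [-0.2, 0.6) → IN Λ
#7 (15,11): internal coord 15 + (11)·λ' = +10.44365; +10.44365 ∉ [-0.2, 0.6) → out
#8 (7,7): internal coord 7 + (7)·λ' = +4.10051; +4.10051 ∉ [-0.2, 0.6) → out
#9 (4,1): internal coord 4 + (1)·λ' = +3.58579; +3.58579 ∉ [-0.2, 0.6) → out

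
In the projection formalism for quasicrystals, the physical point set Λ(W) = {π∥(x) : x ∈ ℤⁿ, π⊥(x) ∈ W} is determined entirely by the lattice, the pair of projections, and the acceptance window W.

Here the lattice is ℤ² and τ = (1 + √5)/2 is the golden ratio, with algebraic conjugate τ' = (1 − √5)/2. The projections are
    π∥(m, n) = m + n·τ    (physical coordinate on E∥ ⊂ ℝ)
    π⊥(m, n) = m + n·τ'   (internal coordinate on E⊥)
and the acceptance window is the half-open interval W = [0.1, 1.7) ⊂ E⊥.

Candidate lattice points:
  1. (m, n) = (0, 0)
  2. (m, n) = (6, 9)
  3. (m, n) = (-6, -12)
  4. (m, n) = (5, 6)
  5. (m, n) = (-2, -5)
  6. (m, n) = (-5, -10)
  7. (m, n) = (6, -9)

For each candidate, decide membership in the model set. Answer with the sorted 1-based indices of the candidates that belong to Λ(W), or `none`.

Numerically τ ≈ 1.6180 and τ' = −1/τ ≈ -0.6180.
[1] lift (0,0): star map gives 0.0000; window check 0.1 ≤ 0.0000 < 1.7 is false → out
[2] lift (6,9): star map gives 0.4377; window check 0.1 ≤ 0.4377 < 1.7 is true → IN Λ
[3] lift (-6,-12): star map gives 1.4164; window check 0.1 ≤ 1.4164 < 1.7 is true → IN Λ
[4] lift (5,6): star map gives 1.2918; window check 0.1 ≤ 1.2918 < 1.7 is true → IN Λ
[5] lift (-2,-5): star map gives 1.0902; window check 0.1 ≤ 1.0902 < 1.7 is true → IN Λ
[6] lift (-5,-10): star map gives 1.1803; window check 0.1 ≤ 1.1803 < 1.7 is true → IN Λ
[7] lift (6,-9): star map gives 11.5623; window check 0.1 ≤ 11.5623 < 1.7 is false → out

2, 3, 4, 5, 6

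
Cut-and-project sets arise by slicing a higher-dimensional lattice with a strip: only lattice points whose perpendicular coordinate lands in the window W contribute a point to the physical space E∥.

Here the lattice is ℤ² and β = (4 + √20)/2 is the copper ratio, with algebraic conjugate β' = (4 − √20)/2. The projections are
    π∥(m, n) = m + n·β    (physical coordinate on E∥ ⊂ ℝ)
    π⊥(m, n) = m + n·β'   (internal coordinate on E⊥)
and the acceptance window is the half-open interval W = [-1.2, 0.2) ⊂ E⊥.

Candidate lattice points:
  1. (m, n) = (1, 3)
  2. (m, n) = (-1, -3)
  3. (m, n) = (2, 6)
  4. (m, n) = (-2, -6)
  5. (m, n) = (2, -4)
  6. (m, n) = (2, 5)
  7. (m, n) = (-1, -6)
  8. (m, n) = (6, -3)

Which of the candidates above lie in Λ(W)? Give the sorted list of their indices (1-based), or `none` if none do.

2, 4

β' = (4−√20)/2 ≈ -0.2361.
candidate 1: (m,n)=(1,3) → π∥ = 1+3·β ≈ 13.7082, π⊥ = 1+3·β' ≈ 0.2918 ∉ [-1.2, 0.2) ⇒ out
candidate 2: (m,n)=(-1,-3) → π∥ = -1-3·β ≈ -13.7082, π⊥ = -1-3·β' ≈ -0.2918 ∈ [-1.2, 0.2) ⇒ IN Λ
candidate 3: (m,n)=(2,6) → π∥ = 2+6·β ≈ 27.4164, π⊥ = 2+6·β' ≈ 0.5836 ∉ [-1.2, 0.2) ⇒ out
candidate 4: (m,n)=(-2,-6) → π∥ = -2-6·β ≈ -27.4164, π⊥ = -2-6·β' ≈ -0.5836 ∈ [-1.2, 0.2) ⇒ IN Λ
candidate 5: (m,n)=(2,-4) → π∥ = 2-4·β ≈ -14.9443, π⊥ = 2-4·β' ≈ 2.9443 ∉ [-1.2, 0.2) ⇒ out
candidate 6: (m,n)=(2,5) → π∥ = 2+5·β ≈ 23.1803, π⊥ = 2+5·β' ≈ 0.8197 ∉ [-1.2, 0.2) ⇒ out
candidate 7: (m,n)=(-1,-6) → π∥ = -1-6·β ≈ -26.4164, π⊥ = -1-6·β' ≈ 0.4164 ∉ [-1.2, 0.2) ⇒ out
candidate 8: (m,n)=(6,-3) → π∥ = 6-3·β ≈ -6.7082, π⊥ = 6-3·β' ≈ 6.7082 ∉ [-1.2, 0.2) ⇒ out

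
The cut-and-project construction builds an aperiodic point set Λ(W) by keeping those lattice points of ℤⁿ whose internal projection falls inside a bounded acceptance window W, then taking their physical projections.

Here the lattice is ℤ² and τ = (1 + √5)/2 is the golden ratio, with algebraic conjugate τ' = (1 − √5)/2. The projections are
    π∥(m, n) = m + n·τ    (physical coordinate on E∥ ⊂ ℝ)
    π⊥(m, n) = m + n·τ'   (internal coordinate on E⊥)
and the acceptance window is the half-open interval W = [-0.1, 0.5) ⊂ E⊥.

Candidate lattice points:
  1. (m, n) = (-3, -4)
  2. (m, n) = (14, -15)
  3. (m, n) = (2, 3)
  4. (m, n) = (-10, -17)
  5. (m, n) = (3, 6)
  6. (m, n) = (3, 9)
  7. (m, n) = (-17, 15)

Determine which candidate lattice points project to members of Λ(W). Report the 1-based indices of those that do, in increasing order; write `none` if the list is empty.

3

τ' = (1−√5)/2 ≈ -0.6180.
candidate 1: (m,n)=(-3,-4) → π∥ = -3-4·τ ≈ -9.4721, π⊥ = -3-4·τ' ≈ -0.5279 ∉ [-0.1, 0.5) ⇒ out
candidate 2: (m,n)=(14,-15) → π∥ = 14-15·τ ≈ -10.2705, π⊥ = 14-15·τ' ≈ 23.2705 ∉ [-0.1, 0.5) ⇒ out
candidate 3: (m,n)=(2,3) → π∥ = 2+3·τ ≈ 6.8541, π⊥ = 2+3·τ' ≈ 0.1459 ∈ [-0.1, 0.5) ⇒ IN Λ
candidate 4: (m,n)=(-10,-17) → π∥ = -10-17·τ ≈ -37.5066, π⊥ = -10-17·τ' ≈ 0.5066 ∉ [-0.1, 0.5) ⇒ out
candidate 5: (m,n)=(3,6) → π∥ = 3+6·τ ≈ 12.7082, π⊥ = 3+6·τ' ≈ -0.7082 ∉ [-0.1, 0.5) ⇒ out
candidate 6: (m,n)=(3,9) → π∥ = 3+9·τ ≈ 17.5623, π⊥ = 3+9·τ' ≈ -2.5623 ∉ [-0.1, 0.5) ⇒ out
candidate 7: (m,n)=(-17,15) → π∥ = -17+15·τ ≈ 7.2705, π⊥ = -17+15·τ' ≈ -26.2705 ∉ [-0.1, 0.5) ⇒ out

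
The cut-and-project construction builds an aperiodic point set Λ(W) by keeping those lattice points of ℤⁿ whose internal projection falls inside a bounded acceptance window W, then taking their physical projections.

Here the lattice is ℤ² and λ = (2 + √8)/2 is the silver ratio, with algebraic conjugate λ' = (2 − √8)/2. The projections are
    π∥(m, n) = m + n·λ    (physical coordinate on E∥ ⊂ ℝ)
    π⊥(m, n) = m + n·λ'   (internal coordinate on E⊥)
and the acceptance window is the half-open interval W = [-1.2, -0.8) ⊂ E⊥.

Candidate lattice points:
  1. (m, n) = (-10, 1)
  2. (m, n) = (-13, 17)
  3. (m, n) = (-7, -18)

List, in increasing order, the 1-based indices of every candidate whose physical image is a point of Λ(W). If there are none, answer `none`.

Compute λ' = (2−√8)/2 = -0.41421, so π⊥(m,n) = m -0.41421·n.
candidate 1: (m,n)=(-10,1) → π∥ = -10+1·λ ≈ -7.58579, π⊥ = -10+1·λ' ≈ -10.41421 ∉ [-1.2, -0.8) ⇒ out
candidate 2: (m,n)=(-13,17) → π∥ = -13+17·λ ≈ 28.04163, π⊥ = -13+17·λ' ≈ -20.04163 ∉ [-1.2, -0.8) ⇒ out
candidate 3: (m,n)=(-7,-18) → π∥ = -7-18·λ ≈ -50.45584, π⊥ = -7-18·λ' ≈ 0.45584 ∉ [-1.2, -0.8) ⇒ out

none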